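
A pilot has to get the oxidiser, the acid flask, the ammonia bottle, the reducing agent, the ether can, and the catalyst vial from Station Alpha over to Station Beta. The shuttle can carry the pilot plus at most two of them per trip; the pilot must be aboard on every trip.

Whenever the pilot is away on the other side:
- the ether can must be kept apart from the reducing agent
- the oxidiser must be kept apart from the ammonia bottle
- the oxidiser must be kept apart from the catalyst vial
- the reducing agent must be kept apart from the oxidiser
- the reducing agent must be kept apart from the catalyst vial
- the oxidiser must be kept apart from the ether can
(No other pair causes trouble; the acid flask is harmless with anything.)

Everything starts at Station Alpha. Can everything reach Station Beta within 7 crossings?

No

Counting alone: the pilot can take at most 2 across per trip to Station Beta, so moving all 6 needs at least 3 loaded trips out, with a return between consecutive ones — at least 5 crossings.
The safety rule pushes this higher. Following every safe sequence of crossings, the most of the 6 that can be at Station Beta as the shuttle arrives there on crossings 5, 7 is 4, 5 respectively — never all 6.
So the move cannot be finished within 7 crossings. (The shortest complete plan takes 9:)
1. Pilot goes to Station Beta with the oxidiser and the reducing agent.
2. Pilot goes back to Station Alpha with the oxidiser.
3. Pilot goes to Station Beta with the acid flask and the oxidiser.
4. Pilot goes back to Station Alpha with the oxidiser.
5. Pilot goes to Station Beta with the ammonia bottle and the oxidiser.
6. Pilot goes back to Station Alpha with the oxidiser.
7. Pilot goes to Station Beta with the catalyst vial and the ether can.
8. Pilot goes back to Station Alpha with the reducing agent.
9. Pilot goes to Station Beta with the oxidiser and the reducing agent.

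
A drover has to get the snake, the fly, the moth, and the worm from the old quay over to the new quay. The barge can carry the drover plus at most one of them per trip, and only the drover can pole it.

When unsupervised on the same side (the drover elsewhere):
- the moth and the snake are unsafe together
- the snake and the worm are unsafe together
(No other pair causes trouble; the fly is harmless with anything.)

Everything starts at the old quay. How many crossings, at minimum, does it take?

Counting alone: the drover can take at most 1 across per trip to the new quay, so moving all 4 needs at least 4 loaded trips out, with a return between consecutive ones — at least 7 crossings.
The safety rule pushes this higher. Following every safe sequence of crossings, the most of the 4 that can be at the new quay as the barge arrives there on crossing 7 is 3 — never all 4.
So no plan with fewer than 9 crossings exists, and this one achieves 9:
1. Drover goes to the new quay with the snake.  [the old quay: the fly, the moth, the worm | the new quay: the snake]
2. Drover goes back to the old quay alone.  [the old quay: the fly, the moth, the worm | the new quay: the snake]
3. Drover goes to the new quay with the fly.  [the old quay: the moth, the worm | the new quay: the fly, the snake]
4. Drover goes back to the old quay alone.  [the old quay: the moth, the worm | the new quay: the fly, the snake]
5. Drover goes to the new quay with the moth.  [the old quay: the worm | the new quay: the fly, the moth, the snake]
6. Drover goes back to the old quay with the snake.  [the old quay: the snake, the worm | the new quay: the fly, the moth]
7. Drover goes to the new quay with the worm.  [the old quay: the snake | the new quay: the fly, the moth, the worm]
8. Drover goes back to the old quay alone.  [the old quay: the snake | the new quay: the fly, the moth, the worm]
9. Drover goes to the new quay with the snake.  [the old quay: — | the new quay: the fly, the moth, the snake, the worm]

9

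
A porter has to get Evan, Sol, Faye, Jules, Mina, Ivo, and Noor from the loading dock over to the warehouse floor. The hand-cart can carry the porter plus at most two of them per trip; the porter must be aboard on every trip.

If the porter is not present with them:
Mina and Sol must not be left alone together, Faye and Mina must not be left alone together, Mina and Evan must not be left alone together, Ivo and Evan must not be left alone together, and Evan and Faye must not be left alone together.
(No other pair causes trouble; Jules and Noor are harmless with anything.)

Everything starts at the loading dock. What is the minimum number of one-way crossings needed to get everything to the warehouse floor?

11

Counting alone: the porter can take at most 2 across per trip to the warehouse floor, so moving all 7 needs at least 4 loaded trips out, with a return between consecutive ones — at least 7 crossings.
The safety rule pushes this higher. Following every safe sequence of crossings, the most of the 7 that can be at the warehouse floor as the hand-cart arrives there on crossings 7, 9 is 5, 6 respectively — never all 7.
So no plan with fewer than 11 crossings exists, and this one achieves 11:
1. Porter goes to the warehouse floor with Evan and Mina.  [the loading dock: Faye, Ivo, Jules, Noor, Sol | the warehouse floor: Evan, Mina]
2. Porter goes back to the loading dock with Evan.  [the loading dock: Evan, Faye, Ivo, Jules, Noor, Sol | the warehouse floor: Mina]
3. Porter goes to the warehouse floor with Evan and Sol.  [the loading dock: Faye, Ivo, Jules, Noor | the warehouse floor: Evan, Mina, Sol]
4. Porter goes back to the loading dock with Mina.  [the loading dock: Faye, Ivo, Jules, Mina, Noor | the warehouse floor: Evan, Sol]
5. Porter goes to the warehouse floor with Faye and Jules.  [the loading dock: Ivo, Mina, Noor | the warehouse floor: Evan, Faye, Jules, Sol]
6. Porter goes back to the loading dock with Evan.  [the loading dock: Evan, Ivo, Mina, Noor | the warehouse floor: Faye, Jules, Sol]
7. Porter goes to the warehouse floor with Evan and Ivo.  [the loading dock: Mina, Noor | the warehouse floor: Evan, Faye, Ivo, Jules, Sol]
8. Porter goes back to the loading dock with Evan.  [the loading dock: Evan, Mina, Noor | the warehouse floor: Faye, Ivo, Jules, Sol]
9. Porter goes to the warehouse floor with Evan and Noor.  [the loading dock: Mina | the warehouse floor: Evan, Faye, Ivo, Jules, Noor, Sol]
10. Porter goes back to the loading dock with Evan.  [the loading dock: Evan, Mina | the warehouse floor: Faye, Ivo, Jules, Noor, Sol]
11. Porter goes to the warehouse floor with Evan and Mina.  [the loading dock: — | the warehouse floor: Evan, Faye, Ivo, Jules, Mina, Noor, Sol]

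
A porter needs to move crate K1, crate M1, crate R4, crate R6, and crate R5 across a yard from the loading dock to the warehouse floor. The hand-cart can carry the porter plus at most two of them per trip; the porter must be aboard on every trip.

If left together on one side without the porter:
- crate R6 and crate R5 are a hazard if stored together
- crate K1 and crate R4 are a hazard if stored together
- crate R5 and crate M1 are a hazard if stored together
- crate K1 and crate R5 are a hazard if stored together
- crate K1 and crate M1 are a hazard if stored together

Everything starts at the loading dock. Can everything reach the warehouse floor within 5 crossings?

Counting alone: the porter can take at most 2 across per trip to the warehouse floor, so moving all 5 needs at least 3 loaded trips out, with a return between consecutive ones — at least 5 crossings.
The safety rule pushes this higher. Following every safe sequence of crossings, the most of the 5 that can be at the warehouse floor as the hand-cart arrives there on crossing 5 is 4 — never all 5.
So the move cannot be finished within 5 crossings. (The shortest complete plan takes 7:)
1. Porter goes to the warehouse floor with crate K1 and crate R5.  [the loading dock: crate M1, crate R4, crate R6 | the warehouse floor: crate K1, crate R5]
2. Porter goes back to the loading dock with crate K1.  [the loading dock: crate K1, crate M1, crate R4, crate R6 | the warehouse floor: crate R5]
3. Porter goes to the warehouse floor with crate K1 and crate R4.  [the loading dock: crate M1, crate R6 | the warehouse floor: crate K1, crate R4, crate R5]
4. Porter goes back to the loading dock with crate K1.  [the loading dock: crate K1, crate M1, crate R6 | the warehouse floor: crate R4, crate R5]
5. Porter goes to the warehouse floor with crate M1 and crate R6.  [the loading dock: crate K1 | the warehouse floor: crate M1, crate R4, crate R5, crate R6]
6. Porter goes back to the loading dock with crate R5.  [the loading dock: crate K1, crate R5 | the warehouse floor: crate M1, crate R4, crate R6]
7. Porter goes to the warehouse floor with crate K1 and crate R5.  [the loading dock: — | the warehouse floor: crate K1, crate M1, crate R4, crate R5, crate R6]

No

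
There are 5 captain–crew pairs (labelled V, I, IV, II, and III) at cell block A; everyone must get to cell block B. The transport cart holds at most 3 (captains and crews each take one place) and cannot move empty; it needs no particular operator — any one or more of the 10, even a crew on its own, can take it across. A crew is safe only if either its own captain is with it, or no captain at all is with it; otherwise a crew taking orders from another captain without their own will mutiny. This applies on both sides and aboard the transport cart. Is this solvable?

Yes

1. captain V and crew V cross → cell block B.
2. captain V crosses ← cell block A.
3. crew I, crew II, and crew IV cross → cell block B.
4. crew V crosses ← cell block A.
5. captain I, captain II, and captain IV cross → cell block B.
6. captain I and crew I cross ← cell block A.
7. captain I, captain III, and captain V cross → cell block B.
8. crew IV crosses ← cell block A.
9. crew I and crew V cross → cell block B.
10. crew V crosses ← cell block A.
11. crew III, crew IV, and crew V cross → cell block B.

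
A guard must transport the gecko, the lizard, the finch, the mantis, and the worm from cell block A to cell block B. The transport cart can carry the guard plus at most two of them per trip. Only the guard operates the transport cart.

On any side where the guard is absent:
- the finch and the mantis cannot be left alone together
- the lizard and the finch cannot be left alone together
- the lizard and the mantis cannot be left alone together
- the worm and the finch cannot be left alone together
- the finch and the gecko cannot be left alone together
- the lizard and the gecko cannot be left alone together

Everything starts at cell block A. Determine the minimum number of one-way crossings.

Counting alone: the guard can take at most 2 across per trip to cell block B, so moving all 5 needs at least 3 loaded trips out, with a return between consecutive ones — at least 5 crossings.
The safety rule pushes this higher. Following every safe sequence of crossings, the most of the 5 that can be at cell block B as the transport cart arrives there on crossing 5 is 4 — never all 5.
So no plan with fewer than 7 crossings exists, and this one achieves 7:
1. Guard goes to cell block B with the finch and the lizard.
2. Guard goes back to cell block A with the lizard.
3. Guard goes to cell block B with the gecko and the mantis.
4. Guard goes back to cell block A with the finch.
5. Guard goes to cell block B with the lizard and the worm.
6. Guard goes back to cell block A with the lizard.
7. Guard goes to cell block B with the finch and the lizard.

7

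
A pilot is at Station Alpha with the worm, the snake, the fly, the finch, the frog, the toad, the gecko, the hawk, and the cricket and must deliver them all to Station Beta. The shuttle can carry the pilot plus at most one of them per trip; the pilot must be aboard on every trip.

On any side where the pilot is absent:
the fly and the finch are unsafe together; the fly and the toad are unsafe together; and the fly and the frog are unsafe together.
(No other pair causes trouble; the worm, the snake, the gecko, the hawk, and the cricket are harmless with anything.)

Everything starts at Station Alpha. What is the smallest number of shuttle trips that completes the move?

impossible

Following every safe sequence of crossings from the start, the most of the 9 that can be at Station Beta as the shuttle arrives there on crossings 1, 3, 5, 7, 9, 11, 13 is 1, 2, 3, 4, 5, 6, 7 respectively; the best ever achieved is 7 of 9.
From crossing 15 on, no configuration arises that was not already reachable earlier: only 288 distinct safe configurations (who is on which side, and where the shuttle is) can ever be reached, none of them has everyone across, and every continuation just revisits them. So no valid plan exists.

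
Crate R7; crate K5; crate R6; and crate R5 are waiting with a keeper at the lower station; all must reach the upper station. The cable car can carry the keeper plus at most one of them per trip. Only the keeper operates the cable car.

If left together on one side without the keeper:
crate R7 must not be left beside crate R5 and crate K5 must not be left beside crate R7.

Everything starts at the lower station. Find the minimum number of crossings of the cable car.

9

Counting alone: the keeper can take at most 1 across per trip to the upper station, so moving all 4 needs at least 4 loaded trips out, with a return between consecutive ones — at least 7 crossings.
The safety rule pushes this higher. Following every safe sequence of crossings, the most of the 4 that can be at the upper station as the cable car arrives there on crossing 7 is 3 — never all 4.
So no plan with fewer than 9 crossings exists, and this one achieves 9:
1. Keeper goes to the upper station with crate R7.
2. Keeper goes back to the lower station alone.
3. Keeper goes to the upper station with crate K5.
4. Keeper goes back to the lower station with crate R7.
5. Keeper goes to the upper station with crate R5.
6. Keeper goes back to the lower station alone.
7. Keeper goes to the upper station with crate R6.
8. Keeper goes back to the lower station alone.
9. Keeper goes to the upper station with crate R7.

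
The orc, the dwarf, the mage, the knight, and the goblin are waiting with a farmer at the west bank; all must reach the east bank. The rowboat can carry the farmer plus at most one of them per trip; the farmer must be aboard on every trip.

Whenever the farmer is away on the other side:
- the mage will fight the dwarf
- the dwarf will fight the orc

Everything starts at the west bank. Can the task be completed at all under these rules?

Yes

1. Farmer goes to the east bank with the dwarf.  [the west bank: the goblin, the knight, the mage, the orc | the east bank: the dwarf]
2. Farmer goes back to the west bank alone.  [the west bank: the goblin, the knight, the mage, the orc | the east bank: the dwarf]
3. Farmer goes to the east bank with the orc.  [the west bank: the goblin, the knight, the mage | the east bank: the dwarf, the orc]
4. Farmer goes back to the west bank with the dwarf.  [the west bank: the dwarf, the goblin, the knight, the mage | the east bank: the orc]
5. Farmer goes to the east bank with the mage.  [the west bank: the dwarf, the goblin, the knight | the east bank: the mage, the orc]
6. Farmer goes back to the west bank alone.  [the west bank: the dwarf, the goblin, the knight | the east bank: the mage, the orc]
7. Farmer goes to the east bank with the knight.  [the west bank: the dwarf, the goblin | the east bank: the knight, the mage, the orc]
8. Farmer goes back to the west bank alone.  [the west bank: the dwarf, the goblin | the east bank: the knight, the mage, the orc]
9. Farmer goes to the east bank with the goblin.  [the west bank: the dwarf | the east bank: the goblin, the knight, the mage, the orc]
10. Farmer goes back to the west bank alone.  [the west bank: the dwarf | the east bank: the goblin, the knight, the mage, the orc]
11. Farmer goes to the east bank with the dwarf.  [the west bank: — | the east bank: the dwarf, the goblin, the knight, the mage, the orc]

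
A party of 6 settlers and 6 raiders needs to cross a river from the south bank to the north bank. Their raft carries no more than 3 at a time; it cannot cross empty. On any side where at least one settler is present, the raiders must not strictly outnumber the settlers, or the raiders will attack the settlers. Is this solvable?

Following every safe sequence of crossings from the start, the most of the 12 that can be at the north bank as the raft arrives there on crossings 1, 3, 5 is 3, 5, 6 respectively; the best ever achieved is 6 of 12.
From crossing 7 on, no configuration arises that was not already reachable earlier: only 17 distinct safe configurations (who is on which side, and where the raft is) can ever be reached, none of them has everyone across, and every continuation just revisits them. They are: 0 settlers + 0 raiders across (raft back at the start); 0 settlers + 1 raider across (raft there); 0 settlers + 1 raider across (raft back at the start); 0 settlers + 2 raiders across (raft there); 0 settlers + 2 raiders across (raft back at the start); 0 settlers + 3 raiders across (raft there); 0 settlers + 3 raiders across (raft back at the start); 0 settlers + 4 raiders across (raft there); 0 settlers + 4 raiders across (raft back at the start); 0 settlers + 5 raiders across (raft there); 0 settlers + 5 raiders across (raft back at the start); 0 settlers + 6 raiders across (raft there); 1 settler + 1 raider across (raft there); 1 settler + 1 raider across (raft back at the start); 2 settlers + 2 raiders across (raft there); 2 settlers + 2 raiders across (raft back at the start); 3 settlers + 3 raiders across (raft there). So no valid plan exists.

No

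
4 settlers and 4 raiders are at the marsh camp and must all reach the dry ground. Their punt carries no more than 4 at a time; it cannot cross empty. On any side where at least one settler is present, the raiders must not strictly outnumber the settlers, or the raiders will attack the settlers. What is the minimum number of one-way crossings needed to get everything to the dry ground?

Counting alone: each trip to the dry ground takes at most 4 across and each return brings at least 1 back, so after t trips out (and t−1 returns) at most 4t − (t−1) of the 8 are across; that first reaches 8 at t = 3, so at least 5 crossings are needed.
The plan below uses exactly 5 crossings, so it is optimal:
1. 2 raiders → the dry ground.  (the marsh camp: 4S 2R; the dry ground: 0S 2R)
2. 1 raider ← the marsh camp.  (the marsh camp: 4S 3R; the dry ground: 0S 1R)
3. 4 settlers → the dry ground.  (the marsh camp: 0S 3R; the dry ground: 4S 1R)
4. 1 raider ← the marsh camp.  (the marsh camp: 0S 4R; the dry ground: 4S 0R)
5. 4 raiders → the dry ground.  (the marsh camp: 0S 0R; the dry ground: 4S 4R)

5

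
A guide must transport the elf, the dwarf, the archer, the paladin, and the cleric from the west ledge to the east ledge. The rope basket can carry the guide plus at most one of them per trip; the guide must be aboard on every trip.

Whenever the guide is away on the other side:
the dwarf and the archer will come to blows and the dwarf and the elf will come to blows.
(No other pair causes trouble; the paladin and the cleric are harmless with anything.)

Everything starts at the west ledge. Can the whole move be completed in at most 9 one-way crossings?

No

Counting alone: the guide can take at most 1 across per trip to the east ledge, so moving all 5 needs at least 5 loaded trips out, with a return between consecutive ones — at least 9 crossings.
The safety rule pushes this higher. Following every safe sequence of crossings, the most of the 5 that can be at the east ledge as the rope basket arrives there on crossing 9 is 4 — never all 5.
So the move cannot be finished within 9 crossings. (The shortest complete plan takes 11:)
1. Guide goes to the east ledge with the dwarf.
2. Guide goes back to the west ledge alone.
3. Guide goes to the east ledge with the elf.
4. Guide goes back to the west ledge with the dwarf.
5. Guide goes to the east ledge with the archer.
6. Guide goes back to the west ledge alone.
7. Guide goes to the east ledge with the paladin.
8. Guide goes back to the west ledge alone.
9. Guide goes to the east ledge with the cleric.
10. Guide goes back to the west ledge alone.
11. Guide goes to the east ledge with the dwarf.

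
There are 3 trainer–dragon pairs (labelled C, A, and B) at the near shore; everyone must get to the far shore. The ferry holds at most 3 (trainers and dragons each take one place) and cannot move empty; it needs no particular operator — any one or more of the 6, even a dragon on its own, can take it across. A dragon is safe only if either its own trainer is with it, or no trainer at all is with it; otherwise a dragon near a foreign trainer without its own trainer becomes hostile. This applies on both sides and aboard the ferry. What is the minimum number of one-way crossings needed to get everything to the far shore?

5

Counting alone: each trip to the far shore takes at most 3 across and each return brings at least 1 back, so after t trips out (and t−1 returns) at most 3t − (t−1) of the 6 are across; that first reaches 6 at t = 3, so at least 5 crossings are needed.
The plan below uses exactly 5 crossings, so it is optimal:
1. dragon C and trainer C cross → the far shore.
2. trainer C crosses ← the near shore.
3. trainer A, trainer B, and trainer C cross → the far shore.
4. dragon C crosses ← the near shore.
5. dragon A, dragon B, and dragon C cross → the far shore.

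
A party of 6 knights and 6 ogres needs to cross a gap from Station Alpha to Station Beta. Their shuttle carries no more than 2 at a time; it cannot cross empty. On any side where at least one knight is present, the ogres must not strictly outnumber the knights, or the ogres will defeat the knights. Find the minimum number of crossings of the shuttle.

Following every safe sequence of crossings from the start, the most of the 12 that can be at Station Beta as the shuttle arrives there on crossings 1, 3, 5, 7, 9 is 2, 3, 4, 5, 6 respectively; the best ever achieved is 6 of 12.
From crossing 11 on, no configuration arises that was not already reachable earlier: only 15 distinct safe configurations (who is on which side, and where the shuttle is) can ever be reached, none of them has everyone across, and every continuation just revisits them. They are: 0 knights + 0 ogres across (shuttle back at the start); 0 knights + 1 ogre across (shuttle there); 0 knights + 1 ogre across (shuttle back at the start); 0 knights + 2 ogres across (shuttle there); 0 knights + 2 ogres across (shuttle back at the start); 0 knights + 3 ogres across (shuttle there); 0 knights + 3 ogres across (shuttle back at the start); 0 knights + 4 ogres across (shuttle there); 0 knights + 4 ogres across (shuttle back at the start); 0 knights + 5 ogres across (shuttle there); 0 knights + 5 ogres across (shuttle back at the start); 0 knights + 6 ogres across (shuttle there); 1 knight + 1 ogre across (shuttle there); 1 knight + 1 ogre across (shuttle back at the start); 2 knights + 2 ogres across (shuttle there). So no valid plan exists.

impossible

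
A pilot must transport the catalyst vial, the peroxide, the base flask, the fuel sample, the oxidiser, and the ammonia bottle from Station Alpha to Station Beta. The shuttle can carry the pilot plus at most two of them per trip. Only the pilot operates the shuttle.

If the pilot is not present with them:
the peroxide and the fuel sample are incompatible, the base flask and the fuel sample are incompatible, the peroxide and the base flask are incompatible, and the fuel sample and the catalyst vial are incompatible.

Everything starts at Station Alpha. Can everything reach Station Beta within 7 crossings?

No

Counting alone: the pilot can take at most 2 across per trip to Station Beta, so moving all 6 needs at least 3 loaded trips out, with a return between consecutive ones — at least 5 crossings.
The safety rule pushes this higher. Following every safe sequence of crossings, the most of the 6 that can be at Station Beta as the shuttle arrives there on crossings 5, 7 is 4, 5 respectively — never all 6.
So the move cannot be finished within 7 crossings. (The shortest complete plan takes 9:)
1. Pilot goes to Station Beta with the fuel sample and the peroxide.  [Station Alpha: the ammonia bottle, the base flask, the catalyst vial, the oxidiser | Station Beta: the fuel sample, the peroxide]
2. Pilot goes back to Station Alpha with the peroxide.  [Station Alpha: the ammonia bottle, the base flask, the catalyst vial, the oxidiser, the peroxide | Station Beta: the fuel sample]
3. Pilot goes to Station Beta with the catalyst vial and the peroxide.  [Station Alpha: the ammonia bottle, the base flask, the oxidiser | Station Beta: the catalyst vial, the fuel sample, the peroxide]
4. Pilot goes back to Station Alpha with the fuel sample.  [Station Alpha: the ammonia bottle, the base flask, the fuel sample, the oxidiser | Station Beta: the catalyst vial, the peroxide]
5. Pilot goes to Station Beta with the base flask and the oxidiser.  [Station Alpha: the ammonia bottle, the fuel sample | Station Beta: the base flask, the catalyst vial, the oxidiser, the peroxide]
6. Pilot goes back to Station Alpha with the peroxide.  [Station Alpha: the ammonia bottle, the fuel sample, the peroxide | Station Beta: the base flask, the catalyst vial, the oxidiser]
7. Pilot goes to Station Beta with the ammonia bottle and the peroxide.  [Station Alpha: the fuel sample | Station Beta: the ammonia bottle, the base flask, the catalyst vial, the oxidiser, the peroxide]
8. Pilot goes back to Station Alpha with the peroxide.  [Station Alpha: the fuel sample, the peroxide | Station Beta: the ammonia bottle, the base flask, the catalyst vial, the oxidiser]
9. Pilot goes to Station Beta with the fuel sample and the peroxide.  [Station Alpha: — | Station Beta: the ammonia bottle, the base flask, the catalyst vial, the fuel sample, the oxidiser, the peroxide]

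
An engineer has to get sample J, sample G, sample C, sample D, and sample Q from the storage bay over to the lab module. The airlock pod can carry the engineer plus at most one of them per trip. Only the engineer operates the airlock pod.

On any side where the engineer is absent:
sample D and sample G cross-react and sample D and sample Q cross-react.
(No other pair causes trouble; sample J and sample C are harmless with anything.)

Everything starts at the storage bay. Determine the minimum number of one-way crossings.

Counting alone: the engineer can take at most 1 across per trip to the lab module, so moving all 5 needs at least 5 loaded trips out, with a return between consecutive ones — at least 9 crossings.
The safety rule pushes this higher. Following every safe sequence of crossings, the most of the 5 that can be at the lab module as the airlock pod arrives there on crossing 9 is 4 — never all 5.
So no plan with fewer than 11 crossings exists, and this one achieves 11:
1. Engineer goes to the lab module with sample D.
2. Engineer goes back to the storage bay alone.
3. Engineer goes to the lab module with sample J.
4. Engineer goes back to the storage bay alone.
5. Engineer goes to the lab module with sample G.
6. Engineer goes back to the storage bay with sample D.
7. Engineer goes to the lab module with sample Q.
8. Engineer goes back to the storage bay alone.
9. Engineer goes to the lab module with sample C.
10. Engineer goes back to the storage bay alone.
11. Engineer goes to the lab module with sample D.

11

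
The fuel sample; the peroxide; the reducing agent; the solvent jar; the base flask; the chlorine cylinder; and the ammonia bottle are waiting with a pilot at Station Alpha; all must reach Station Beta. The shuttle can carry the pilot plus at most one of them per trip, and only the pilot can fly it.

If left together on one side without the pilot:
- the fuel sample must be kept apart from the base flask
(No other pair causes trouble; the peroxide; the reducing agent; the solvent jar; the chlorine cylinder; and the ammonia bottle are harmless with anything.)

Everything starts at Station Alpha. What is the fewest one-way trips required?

Counting alone: the pilot can take at most 1 across per trip to Station Beta, so moving all 7 needs at least 7 loaded trips out, with a return between consecutive ones — at least 13 crossings.
The plan below uses exactly 13 crossings, so it is optimal:
1. Pilot goes to Station Beta with the fuel sample.  [Station Alpha: the ammonia bottle, the base flask, the chlorine cylinder, the peroxide, the reducing agent, the solvent jar | Station Beta: the fuel sample]
2. Pilot goes back to Station Alpha alone.  [Station Alpha: the ammonia bottle, the base flask, the chlorine cylinder, the peroxide, the reducing agent, the solvent jar | Station Beta: the fuel sample]
3. Pilot goes to Station Beta with the peroxide.  [Station Alpha: the ammonia bottle, the base flask, the chlorine cylinder, the reducing agent, the solvent jar | Station Beta: the fuel sample, the peroxide]
4. Pilot goes back to Station Alpha alone.  [Station Alpha: the ammonia bottle, the base flask, the chlorine cylinder, the reducing agent, the solvent jar | Station Beta: the fuel sample, the peroxide]
5. Pilot goes to Station Beta with the reducing agent.  [Station Alpha: the ammonia bottle, the base flask, the chlorine cylinder, the solvent jar | Station Beta: the fuel sample, the peroxide, the reducing agent]
6. Pilot goes back to Station Alpha alone.  [Station Alpha: the ammonia bottle, the base flask, the chlorine cylinder, the solvent jar | Station Beta: the fuel sample, the peroxide, the reducing agent]
7. Pilot goes to Station Beta with the solvent jar.  [Station Alpha: the ammonia bottle, the base flask, the chlorine cylinder | Station Beta: the fuel sample, the peroxide, the reducing agent, the solvent jar]
8. Pilot goes back to Station Alpha alone.  [Station Alpha: the ammonia bottle, the base flask, the chlorine cylinder | Station Beta: the fuel sample, the peroxide, the reducing agent, the solvent jar]
9. Pilot goes to Station Beta with the chlorine cylinder.  [Station Alpha: the ammonia bottle, the base flask | Station Beta: the chlorine cylinder, the fuel sample, the peroxide, the reducing agent, the solvent jar]
10. Pilot goes back to Station Alpha alone.  [Station Alpha: the ammonia bottle, the base flask | Station Beta: the chlorine cylinder, the fuel sample, the peroxide, the reducing agent, the solvent jar]
11. Pilot goes to Station Beta with the ammonia bottle.  [Station Alpha: the base flask | Station Beta: the ammonia bottle, the chlorine cylinder, the fuel sample, the peroxide, the reducing agent, the solvent jar]
12. Pilot goes back to Station Alpha alone.  [Station Alpha: the base flask | Station Beta: the ammonia bottle, the chlorine cylinder, the fuel sample, the peroxide, the reducing agent, the solvent jar]
13. Pilot goes to Station Beta with the base flask.  [Station Alpha: — | Station Beta: the ammonia bottle, the base flask, the chlorine cylinder, the fuel sample, the peroxide, the reducing agent, the solvent jar]

13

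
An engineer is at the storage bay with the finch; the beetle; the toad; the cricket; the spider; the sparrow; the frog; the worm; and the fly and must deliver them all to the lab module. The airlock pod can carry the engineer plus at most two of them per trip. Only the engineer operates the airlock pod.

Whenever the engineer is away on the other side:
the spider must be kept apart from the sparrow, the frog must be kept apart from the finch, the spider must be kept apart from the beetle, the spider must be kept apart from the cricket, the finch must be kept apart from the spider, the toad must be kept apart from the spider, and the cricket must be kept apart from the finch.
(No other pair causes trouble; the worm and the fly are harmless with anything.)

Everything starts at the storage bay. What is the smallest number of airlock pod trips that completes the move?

15

Counting alone: the engineer can take at most 2 across per trip to the lab module, so moving all 9 needs at least 5 loaded trips out, with a return between consecutive ones — at least 9 crossings.
The safety rule pushes this higher. Following every safe sequence of crossings, the most of the 9 that can be at the lab module as the airlock pod arrives there on crossings 9, 11, 13 is 6, 7, 8 respectively — never all 9.
So no plan with fewer than 15 crossings exists, and this one achieves 15:
1. Engineer goes to the lab module with the finch and the spider.
2. Engineer goes back to the storage bay with the finch.
3. Engineer goes to the lab module with the beetle and the finch.
4. Engineer goes back to the storage bay with the spider.
5. Engineer goes to the lab module with the spider and the toad.
6. Engineer goes back to the storage bay with the spider.
7. Engineer goes to the lab module with the cricket and the sparrow.
8. Engineer goes back to the storage bay with the finch.
9. Engineer goes to the lab module with the finch and the frog.
10. Engineer goes back to the storage bay with the finch.
11. Engineer goes to the lab module with the finch and the worm.
12. Engineer goes back to the storage bay with the finch.
13. Engineer goes to the lab module with the finch and the fly.
14. Engineer goes back to the storage bay with the finch.
15. Engineer goes to the lab module with the finch and the spider.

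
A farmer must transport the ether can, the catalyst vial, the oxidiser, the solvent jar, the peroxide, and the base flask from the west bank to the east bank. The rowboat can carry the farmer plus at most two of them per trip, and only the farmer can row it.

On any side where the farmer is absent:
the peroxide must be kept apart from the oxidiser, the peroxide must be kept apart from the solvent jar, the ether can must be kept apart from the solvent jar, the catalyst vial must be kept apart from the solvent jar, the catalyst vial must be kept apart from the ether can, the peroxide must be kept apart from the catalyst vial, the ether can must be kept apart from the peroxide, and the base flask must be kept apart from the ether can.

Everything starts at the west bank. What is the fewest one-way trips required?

impossible

Whatever the first load, the items left behind include a forbidden pair without the farmer. No opening move is safe, so no plan exists.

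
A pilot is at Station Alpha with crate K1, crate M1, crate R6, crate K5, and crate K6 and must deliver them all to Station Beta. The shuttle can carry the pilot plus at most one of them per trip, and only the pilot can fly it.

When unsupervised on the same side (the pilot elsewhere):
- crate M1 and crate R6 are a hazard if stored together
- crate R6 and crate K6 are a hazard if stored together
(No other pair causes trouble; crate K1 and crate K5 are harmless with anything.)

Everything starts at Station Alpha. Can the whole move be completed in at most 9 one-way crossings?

No

Counting alone: the pilot can take at most 1 across per trip to Station Beta, so moving all 5 needs at least 5 loaded trips out, with a return between consecutive ones — at least 9 crossings.
The safety rule pushes this higher. Following every safe sequence of crossings, the most of the 5 that can be at Station Beta as the shuttle arrives there on crossing 9 is 4 — never all 5.
So the move cannot be finished within 9 crossings. (The shortest complete plan takes 11:)
1. Pilot goes to Station Beta with crate R6.  [Station Alpha: crate K1, crate K5, crate K6, crate M1 | Station Beta: crate R6]
2. Pilot goes back to Station Alpha alone.  [Station Alpha: crate K1, crate K5, crate K6, crate M1 | Station Beta: crate R6]
3. Pilot goes to Station Beta with crate K1.  [Station Alpha: crate K5, crate K6, crate M1 | Station Beta: crate K1, crate R6]
4. Pilot goes back to Station Alpha alone.  [Station Alpha: crate K5, crate K6, crate M1 | Station Beta: crate K1, crate R6]
5. Pilot goes to Station Beta with crate M1.  [Station Alpha: crate K5, crate K6 | Station Beta: crate K1, crate M1, crate R6]
6. Pilot goes back to Station Alpha with crate R6.  [Station Alpha: crate K5, crate K6, crate R6 | Station Beta: crate K1, crate M1]
7. Pilot goes to Station Beta with crate K6.  [Station Alpha: crate K5, crate R6 | Station Beta: crate K1, crate K6, crate M1]
8. Pilot goes back to Station Alpha alone.  [Station Alpha: crate K5, crate R6 | Station Beta: crate K1, crate K6, crate M1]
9. Pilot goes to Station Beta with crate K5.  [Station Alpha: crate R6 | Station Beta: crate K1, crate K5, crate K6, crate M1]
10. Pilot goes back to Station Alpha alone.  [Station Alpha: crate R6 | Station Beta: crate K1, crate K5, crate K6, crate M1]
11. Pilot goes to Station Beta with crate R6.  [Station Alpha: — | Station Beta: crate K1, crate K5, crate K6, crate M1, crate R6]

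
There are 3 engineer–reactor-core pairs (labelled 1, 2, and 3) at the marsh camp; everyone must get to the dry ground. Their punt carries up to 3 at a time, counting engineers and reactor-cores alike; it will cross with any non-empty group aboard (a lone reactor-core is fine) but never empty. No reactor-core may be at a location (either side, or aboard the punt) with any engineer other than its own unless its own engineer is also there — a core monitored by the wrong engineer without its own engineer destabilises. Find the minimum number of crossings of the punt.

Counting alone: each trip to the dry ground takes at most 3 across and each return brings at least 1 back, so after t trips out (and t−1 returns) at most 3t − (t−1) of the 6 are across; that first reaches 6 at t = 3, so at least 5 crossings are needed.
The plan below uses exactly 5 crossings, so it is optimal:
1. engineer 1 and reactor-core 1 cross → the dry ground.
2. engineer 1 crosses ← the marsh camp.
3. engineer 1, engineer 2, and engineer 3 cross → the dry ground.
4. reactor-core 1 crosses ← the marsh camp.
5. reactor-core 1, reactor-core 2, and reactor-core 3 cross → the dry ground.

5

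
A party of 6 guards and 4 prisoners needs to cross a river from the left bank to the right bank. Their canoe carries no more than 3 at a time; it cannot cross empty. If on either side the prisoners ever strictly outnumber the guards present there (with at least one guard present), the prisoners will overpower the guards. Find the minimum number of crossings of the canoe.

9

Counting alone: each trip to the right bank takes at most 3 across and each return brings at least 1 back, so after t trips out (and t−1 returns) at most 3t − (t−1) of the 10 are across; that first reaches 10 at t = 5, so at least 9 crossings are needed.
The plan below uses exactly 9 crossings, so it is optimal:
1. 2 prisoners → the right bank.  (the left bank: 6G 2P; the right bank: 0G 2P)
2. 1 prisoner ← the left bank.  (the left bank: 6G 3P; the right bank: 0G 1P)
3. 3 prisoners → the right bank.  (the left bank: 6G 0P; the right bank: 0G 4P)
4. 1 prisoner ← the left bank.  (the left bank: 6G 1P; the right bank: 0G 3P)
5. 3 guards → the right bank.  (the left bank: 3G 1P; the right bank: 3G 3P)
6. 1 prisoner ← the left bank.  (the left bank: 3G 2P; the right bank: 3G 2P)
7. 1 guard and 2 prisoners → the right bank.  (the left bank: 2G 0P; the right bank: 4G 4P)
8. 1 prisoner ← the left bank.  (the left bank: 2G 1P; the right bank: 4G 3P)
9. 2 guards and 1 prisoner → the right bank.  (the left bank: 0G 0P; the right bank: 6G 4P)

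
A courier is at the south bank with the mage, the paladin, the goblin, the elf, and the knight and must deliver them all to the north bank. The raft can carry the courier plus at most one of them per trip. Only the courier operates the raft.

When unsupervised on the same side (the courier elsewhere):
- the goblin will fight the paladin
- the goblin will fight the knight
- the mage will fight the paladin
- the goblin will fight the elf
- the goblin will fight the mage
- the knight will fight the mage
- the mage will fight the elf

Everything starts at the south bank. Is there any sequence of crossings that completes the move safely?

Whatever the first load, the items left behind include a forbidden pair without the courier. No opening move is safe, so no plan exists.

No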